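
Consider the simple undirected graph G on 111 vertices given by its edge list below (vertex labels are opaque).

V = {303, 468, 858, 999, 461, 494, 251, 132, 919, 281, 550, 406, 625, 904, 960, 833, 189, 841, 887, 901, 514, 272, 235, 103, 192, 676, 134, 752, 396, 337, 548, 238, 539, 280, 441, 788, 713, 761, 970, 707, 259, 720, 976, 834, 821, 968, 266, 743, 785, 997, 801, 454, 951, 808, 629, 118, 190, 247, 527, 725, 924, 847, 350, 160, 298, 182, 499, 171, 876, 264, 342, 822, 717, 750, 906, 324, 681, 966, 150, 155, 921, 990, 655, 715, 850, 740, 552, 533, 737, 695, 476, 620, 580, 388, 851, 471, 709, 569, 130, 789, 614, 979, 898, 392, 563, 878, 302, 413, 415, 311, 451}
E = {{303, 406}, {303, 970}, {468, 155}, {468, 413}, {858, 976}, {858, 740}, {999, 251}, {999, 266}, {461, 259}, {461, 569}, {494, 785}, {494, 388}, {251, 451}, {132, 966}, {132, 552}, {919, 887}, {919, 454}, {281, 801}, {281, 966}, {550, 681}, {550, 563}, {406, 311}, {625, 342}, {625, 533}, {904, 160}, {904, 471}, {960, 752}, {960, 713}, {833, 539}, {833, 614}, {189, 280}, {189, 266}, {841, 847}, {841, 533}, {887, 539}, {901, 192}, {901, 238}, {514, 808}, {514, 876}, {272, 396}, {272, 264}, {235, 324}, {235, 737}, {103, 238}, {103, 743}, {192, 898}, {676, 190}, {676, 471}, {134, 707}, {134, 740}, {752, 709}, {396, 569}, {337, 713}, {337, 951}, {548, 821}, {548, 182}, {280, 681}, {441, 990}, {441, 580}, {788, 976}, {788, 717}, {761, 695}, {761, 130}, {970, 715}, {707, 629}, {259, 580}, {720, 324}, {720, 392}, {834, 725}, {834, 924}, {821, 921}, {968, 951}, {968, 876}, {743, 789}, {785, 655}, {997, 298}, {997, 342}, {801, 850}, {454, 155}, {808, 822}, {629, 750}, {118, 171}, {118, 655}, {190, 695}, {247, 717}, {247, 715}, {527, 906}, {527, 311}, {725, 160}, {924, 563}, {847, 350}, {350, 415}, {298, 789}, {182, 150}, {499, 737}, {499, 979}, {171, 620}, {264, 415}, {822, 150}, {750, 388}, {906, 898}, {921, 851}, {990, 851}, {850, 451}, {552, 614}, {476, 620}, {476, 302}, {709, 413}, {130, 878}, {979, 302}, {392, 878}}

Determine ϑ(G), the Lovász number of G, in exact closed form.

Vertex 999 has 2 neighbors: 251, 266.
N(451) = {251, 850}, |N(451)| = 2.
Vertex 614 has 2 neighbors: 833, 552.
Vertex 876 has 2 neighbors: 514, 968.
deg(v) = 2 for all v (|V|=111); a single 111-cycle (edge-transitive).
Distinct eigenvalues (to 3 d.p.): [2.0, 1.997, 1.987, 1.971, 1.949, 1.92, 1.886, 1.845, 1.798, 1.746, 1.688, 1.625, 1.556, 1.482, 1.404, 1.321, 1.234, 1.143, 1.049, 0.951, 0.85, 0.746, 0.64, 0.531, 0.421, 0.31, 0.198, 0.085, -0.028, -0.141, -0.254, -0.366, -0.477, -0.586, -0.693, -0.798, -0.9, -1.0, -1.096, -1.189, -1.278, -1.363, -1.444, -1.52, -1.591, -1.657, -1.718, -1.773, -1.822, -1.866, -1.904, -1.935, -1.961, -1.98, -1.993, -1.999].
λ_max=2, λ_min=-2*cos(pi/111); ϑ = −111·λ_min/(λ_max−λ_min) = 111*cos(pi/111)/(cos(pi/111) + 1).
= 55.488884097… (decimal).
55 ≤ 111*cos(pi/111)/(cos(pi/111) + 1) ≤ 56: both strict.

111*cos(pi/111)/(cos(pi/111) + 1)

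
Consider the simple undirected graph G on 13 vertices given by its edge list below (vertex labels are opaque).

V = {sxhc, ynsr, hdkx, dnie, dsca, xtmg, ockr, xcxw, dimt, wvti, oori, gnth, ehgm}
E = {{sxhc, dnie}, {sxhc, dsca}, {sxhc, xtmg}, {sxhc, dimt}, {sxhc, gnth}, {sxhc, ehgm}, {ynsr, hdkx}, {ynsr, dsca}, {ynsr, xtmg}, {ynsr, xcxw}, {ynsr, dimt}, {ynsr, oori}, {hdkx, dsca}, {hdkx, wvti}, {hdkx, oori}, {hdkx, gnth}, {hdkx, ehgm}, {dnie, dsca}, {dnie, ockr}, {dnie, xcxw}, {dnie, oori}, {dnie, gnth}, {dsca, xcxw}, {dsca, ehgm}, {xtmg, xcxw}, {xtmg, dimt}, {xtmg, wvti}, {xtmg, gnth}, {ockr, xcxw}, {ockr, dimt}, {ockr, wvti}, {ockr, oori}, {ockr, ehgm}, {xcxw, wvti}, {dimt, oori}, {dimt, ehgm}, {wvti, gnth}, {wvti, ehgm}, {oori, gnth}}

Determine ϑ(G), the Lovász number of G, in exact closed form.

Vertex gnth has 6 neighbors: sxhc, hdkx, dnie, xtmg, wvti, oori.
Vertex dimt has 6 neighbors: sxhc, ynsr, xtmg, ockr, oori, ehgm.
N(hdkx) = {ynsr, dsca, wvti, oori, gnth, ehgm}, |N(hdkx)| = 6.
N(dsca) = {sxhc, ynsr, hdkx, dnie, xcxw, ehgm}, |N(dsca)| = 6.
Regular of degree 6 on 13 vertices: strongly regular (13,6,2,3).
Distinct eigenvalues (to 3 d.p.): [6.0, 1.303, -2.303].
−13·(-sqrt(13)/2 - 1/2) / ((6)−(-sqrt(13)/2 - 1/2)) = sqrt(13) = ϑ(G).
= 3.60555128… (decimal).

sqrt(13)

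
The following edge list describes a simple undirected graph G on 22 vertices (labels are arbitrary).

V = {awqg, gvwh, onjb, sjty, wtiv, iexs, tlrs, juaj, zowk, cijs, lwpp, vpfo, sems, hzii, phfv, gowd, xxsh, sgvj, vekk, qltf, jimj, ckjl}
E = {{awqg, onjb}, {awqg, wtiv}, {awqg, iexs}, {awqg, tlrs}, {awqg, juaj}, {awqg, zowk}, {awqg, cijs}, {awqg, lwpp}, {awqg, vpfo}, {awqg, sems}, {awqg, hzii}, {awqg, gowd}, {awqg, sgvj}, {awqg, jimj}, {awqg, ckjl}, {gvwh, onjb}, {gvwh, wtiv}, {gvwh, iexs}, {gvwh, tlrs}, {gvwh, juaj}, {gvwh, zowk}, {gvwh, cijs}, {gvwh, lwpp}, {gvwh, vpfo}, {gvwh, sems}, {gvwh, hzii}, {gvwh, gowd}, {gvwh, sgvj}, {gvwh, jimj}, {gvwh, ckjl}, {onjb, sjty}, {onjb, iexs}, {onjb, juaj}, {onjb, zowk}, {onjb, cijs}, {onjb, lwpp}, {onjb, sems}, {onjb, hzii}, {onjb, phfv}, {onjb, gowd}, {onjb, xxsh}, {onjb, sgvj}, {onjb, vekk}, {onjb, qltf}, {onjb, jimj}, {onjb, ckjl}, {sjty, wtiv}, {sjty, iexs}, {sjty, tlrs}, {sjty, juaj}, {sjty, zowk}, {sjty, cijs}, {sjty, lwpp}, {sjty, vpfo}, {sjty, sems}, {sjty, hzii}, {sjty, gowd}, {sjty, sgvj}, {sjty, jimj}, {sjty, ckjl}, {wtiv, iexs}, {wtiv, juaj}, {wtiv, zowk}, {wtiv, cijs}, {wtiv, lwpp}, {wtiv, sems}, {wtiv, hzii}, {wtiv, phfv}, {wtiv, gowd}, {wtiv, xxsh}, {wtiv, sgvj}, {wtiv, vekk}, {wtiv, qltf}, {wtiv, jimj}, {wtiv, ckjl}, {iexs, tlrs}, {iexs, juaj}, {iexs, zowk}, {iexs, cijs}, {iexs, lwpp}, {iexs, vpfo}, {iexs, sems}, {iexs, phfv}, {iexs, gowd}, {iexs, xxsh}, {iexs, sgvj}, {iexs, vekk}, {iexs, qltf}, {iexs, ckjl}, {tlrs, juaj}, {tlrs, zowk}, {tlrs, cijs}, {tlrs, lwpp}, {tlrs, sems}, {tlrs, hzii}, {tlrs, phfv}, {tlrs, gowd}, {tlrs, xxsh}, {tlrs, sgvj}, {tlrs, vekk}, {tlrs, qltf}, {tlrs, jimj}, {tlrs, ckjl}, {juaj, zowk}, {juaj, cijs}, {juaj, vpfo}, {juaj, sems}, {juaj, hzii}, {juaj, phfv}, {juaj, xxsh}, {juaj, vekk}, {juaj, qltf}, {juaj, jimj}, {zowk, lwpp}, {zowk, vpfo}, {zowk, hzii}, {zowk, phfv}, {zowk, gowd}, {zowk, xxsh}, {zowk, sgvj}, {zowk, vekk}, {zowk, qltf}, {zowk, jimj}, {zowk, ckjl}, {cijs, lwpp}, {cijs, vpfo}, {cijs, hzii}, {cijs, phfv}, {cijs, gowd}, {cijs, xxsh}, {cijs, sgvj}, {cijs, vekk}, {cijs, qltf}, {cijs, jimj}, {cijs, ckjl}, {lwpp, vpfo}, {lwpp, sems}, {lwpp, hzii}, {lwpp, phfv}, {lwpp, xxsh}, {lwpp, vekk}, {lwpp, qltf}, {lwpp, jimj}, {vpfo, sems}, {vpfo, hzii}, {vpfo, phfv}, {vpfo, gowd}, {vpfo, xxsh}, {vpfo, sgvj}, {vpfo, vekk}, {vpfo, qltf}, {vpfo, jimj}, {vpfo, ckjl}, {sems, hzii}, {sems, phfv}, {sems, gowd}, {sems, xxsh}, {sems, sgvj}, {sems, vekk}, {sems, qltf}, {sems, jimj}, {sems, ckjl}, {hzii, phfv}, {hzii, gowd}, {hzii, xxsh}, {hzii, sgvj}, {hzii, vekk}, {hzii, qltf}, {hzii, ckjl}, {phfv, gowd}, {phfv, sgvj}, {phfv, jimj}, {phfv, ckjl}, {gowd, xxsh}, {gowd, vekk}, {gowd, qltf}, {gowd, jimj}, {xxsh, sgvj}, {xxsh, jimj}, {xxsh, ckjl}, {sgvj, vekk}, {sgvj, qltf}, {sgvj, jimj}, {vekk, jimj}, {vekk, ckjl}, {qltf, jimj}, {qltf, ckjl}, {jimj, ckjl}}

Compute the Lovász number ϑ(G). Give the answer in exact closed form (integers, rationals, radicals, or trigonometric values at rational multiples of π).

deg(sgvj) = 17; N(sgvj) = {awqg, gvwh, onjb, sjty, wtiv, iexs, tlrs, zowk, cijs, vpfo, sems, hzii, phfv, xxsh, vekk, qltf, jimj}.
Vertex zowk has 19 neighbors: awqg, gvwh, onjb, sjty, wtiv, iexs, tlrs, juaj, lwpp, vpfo, hzii, phfv, gowd, xxsh, sgvj, vekk, qltf, jimj, ckjl.
N(sjty) = {onjb, wtiv, iexs, tlrs, juaj, zowk, cijs, lwpp, vpfo, sems, hzii, gowd, sgvj, jimj, ckjl}, |N(sjty)| = 15.
N(lwpp) = {awqg, gvwh, onjb, sjty, wtiv, iexs, tlrs, zowk, cijs, vpfo, sems, hzii, phfv, xxsh, vekk, qltf, jimj}, |N(lwpp)| = 17.
Complete 5-partite, parts [7, 5, 4, 3, 3]: perfect, ϑ = α = 7.
Numerically 7.000000.
α=7, χ(Ḡ)=7; ϑ=7 lies between (collapsed).

7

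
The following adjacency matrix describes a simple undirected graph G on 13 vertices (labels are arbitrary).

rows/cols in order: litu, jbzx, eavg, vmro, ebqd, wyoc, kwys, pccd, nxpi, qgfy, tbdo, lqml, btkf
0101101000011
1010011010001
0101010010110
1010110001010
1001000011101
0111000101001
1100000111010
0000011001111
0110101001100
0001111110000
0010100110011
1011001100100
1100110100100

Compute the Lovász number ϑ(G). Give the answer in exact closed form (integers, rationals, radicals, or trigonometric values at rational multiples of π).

deg(litu) = 6; N(litu) = {jbzx, vmro, ebqd, kwys, lqml, btkf}.
N(pccd) = {wyoc, kwys, qgfy, tbdo, lqml, btkf}, |N(pccd)| = 6.
N(wyoc) = {jbzx, eavg, vmro, pccd, qgfy, btkf}, |N(wyoc)| = 6.
N(lqml) = {litu, eavg, vmro, kwys, pccd, tbdo}, |N(lqml)| = 6.
6-regular, N=13; Paley(13): SR with (k,λ,μ)=(6,2,3).
spec(A) ≈ [6.0, 1.3028, -2.3028] (distinct, 4 d.p.).
With N=13: ϑ(G) = 13·(-(-sqrt(13)/2 - 1/2))/(6−(-sqrt(13)/2 - 1/2)) = sqrt(13).
= 3.60555128… (decimal).

sqrt(13)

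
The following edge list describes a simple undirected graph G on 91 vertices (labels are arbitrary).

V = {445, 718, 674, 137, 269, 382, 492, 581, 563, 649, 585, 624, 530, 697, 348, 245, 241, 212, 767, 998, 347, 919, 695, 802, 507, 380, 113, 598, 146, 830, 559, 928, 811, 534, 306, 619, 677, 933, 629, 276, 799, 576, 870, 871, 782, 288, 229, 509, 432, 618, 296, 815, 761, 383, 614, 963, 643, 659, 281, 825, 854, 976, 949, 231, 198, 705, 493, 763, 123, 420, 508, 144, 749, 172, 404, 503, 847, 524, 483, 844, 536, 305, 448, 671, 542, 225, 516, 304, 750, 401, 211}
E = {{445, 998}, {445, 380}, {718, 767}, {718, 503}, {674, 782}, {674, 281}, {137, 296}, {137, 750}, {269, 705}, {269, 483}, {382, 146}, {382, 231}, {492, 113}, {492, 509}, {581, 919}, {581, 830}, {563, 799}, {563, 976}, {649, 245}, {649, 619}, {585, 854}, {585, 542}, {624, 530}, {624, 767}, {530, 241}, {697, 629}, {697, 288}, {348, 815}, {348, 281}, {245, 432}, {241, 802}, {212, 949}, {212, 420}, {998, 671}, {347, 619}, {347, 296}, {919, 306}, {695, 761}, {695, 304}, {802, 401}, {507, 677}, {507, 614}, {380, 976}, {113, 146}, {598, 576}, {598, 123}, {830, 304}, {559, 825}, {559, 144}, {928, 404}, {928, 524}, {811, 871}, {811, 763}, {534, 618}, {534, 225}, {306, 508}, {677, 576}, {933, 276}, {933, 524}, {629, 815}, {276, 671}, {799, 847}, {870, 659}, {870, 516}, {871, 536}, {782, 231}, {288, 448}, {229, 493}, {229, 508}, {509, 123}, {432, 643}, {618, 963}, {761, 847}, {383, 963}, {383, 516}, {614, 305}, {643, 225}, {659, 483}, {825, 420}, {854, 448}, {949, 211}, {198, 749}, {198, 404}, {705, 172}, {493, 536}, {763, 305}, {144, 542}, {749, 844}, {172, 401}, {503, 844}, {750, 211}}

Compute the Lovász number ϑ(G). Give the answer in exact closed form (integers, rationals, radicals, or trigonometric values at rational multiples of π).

91*cos(pi/91)/(cos(pi/91) + 1)

N(288) = {697, 448}, |N(288)| = 2.
Vertex 581 has 2 neighbors: 919, 830.
deg(643) = 2; N(643) = {432, 225}.
deg(629) = 2; N(629) = {697, 815}.
2-regular, N=91; connected 2-regular on 91 ⇒ C_{91}.
The 46 distinct eigenvalues: [2.0, 1.995, 1.981, 1.957, 1.924, 1.882, 1.831, 1.771, 1.703, 1.626, 1.542, 1.45, 1.352, 1.247, 1.136, 1.02, 0.899, 0.773, 0.644, 0.512, 0.377, 0.241, 0.104, -0.035, -0.172, -0.309, -0.445, -0.579, -0.709, -0.837, -0.96, -1.079, -1.192, -1.3, -1.402, -1.497, -1.585, -1.665, -1.738, -1.802, -1.858, -1.904, -1.942, -1.97, -1.989, -1.999].
ϑ = −N·λ_min/(λ_max−λ_min) = −91·(-2*cos(pi/91))/(2−(-2*cos(pi/91))) = 91*cos(pi/91)/(cos(pi/91) + 1).
Numerically 45.486440158.
45 ≤ 91*cos(pi/91)/(cos(pi/91) + 1) ≤ 46: both strict.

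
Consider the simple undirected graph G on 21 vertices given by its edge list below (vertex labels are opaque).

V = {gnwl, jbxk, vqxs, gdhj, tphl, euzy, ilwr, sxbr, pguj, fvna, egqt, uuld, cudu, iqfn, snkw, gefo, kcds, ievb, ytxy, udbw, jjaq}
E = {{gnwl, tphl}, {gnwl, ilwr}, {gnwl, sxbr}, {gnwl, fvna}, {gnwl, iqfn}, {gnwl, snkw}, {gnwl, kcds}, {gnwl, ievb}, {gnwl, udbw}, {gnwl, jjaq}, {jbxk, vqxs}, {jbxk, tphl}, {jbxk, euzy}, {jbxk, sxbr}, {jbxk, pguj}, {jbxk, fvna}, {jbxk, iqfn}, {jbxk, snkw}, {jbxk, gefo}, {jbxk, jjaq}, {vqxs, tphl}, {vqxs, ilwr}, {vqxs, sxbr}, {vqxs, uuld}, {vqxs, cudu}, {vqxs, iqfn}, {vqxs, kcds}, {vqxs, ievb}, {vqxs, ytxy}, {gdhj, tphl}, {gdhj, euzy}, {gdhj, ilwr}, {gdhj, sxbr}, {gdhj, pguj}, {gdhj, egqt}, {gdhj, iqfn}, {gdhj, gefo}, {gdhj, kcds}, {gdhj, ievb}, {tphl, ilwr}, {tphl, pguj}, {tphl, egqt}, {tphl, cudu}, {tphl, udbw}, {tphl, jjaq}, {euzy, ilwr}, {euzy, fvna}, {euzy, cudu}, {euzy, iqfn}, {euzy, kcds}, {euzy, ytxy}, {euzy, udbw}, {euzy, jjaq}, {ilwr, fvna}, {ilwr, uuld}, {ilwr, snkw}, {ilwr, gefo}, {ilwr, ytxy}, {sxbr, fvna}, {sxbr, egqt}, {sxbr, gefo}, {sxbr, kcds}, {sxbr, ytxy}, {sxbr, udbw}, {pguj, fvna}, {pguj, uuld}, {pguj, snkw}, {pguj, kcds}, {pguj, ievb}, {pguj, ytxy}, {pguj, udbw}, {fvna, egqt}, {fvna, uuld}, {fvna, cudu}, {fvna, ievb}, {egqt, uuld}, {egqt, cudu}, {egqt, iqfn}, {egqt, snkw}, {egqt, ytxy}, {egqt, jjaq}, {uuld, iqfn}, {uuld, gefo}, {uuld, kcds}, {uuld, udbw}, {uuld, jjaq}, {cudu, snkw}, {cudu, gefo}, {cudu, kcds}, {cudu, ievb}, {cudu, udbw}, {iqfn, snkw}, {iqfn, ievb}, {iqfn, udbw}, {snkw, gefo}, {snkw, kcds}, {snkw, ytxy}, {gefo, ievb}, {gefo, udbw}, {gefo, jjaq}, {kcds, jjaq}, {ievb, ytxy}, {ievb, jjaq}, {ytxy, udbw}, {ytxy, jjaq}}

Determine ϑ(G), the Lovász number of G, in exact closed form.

6

Vertex iqfn has 10 neighbors: gnwl, jbxk, vqxs, gdhj, euzy, egqt, uuld, snkw, ievb, udbw.
deg(tphl) = 10; N(tphl) = {gnwl, jbxk, vqxs, gdhj, ilwr, pguj, egqt, cudu, udbw, jjaq}.
Vertex gefo has 10 neighbors: jbxk, gdhj, ilwr, sxbr, uuld, cudu, snkw, ievb, udbw, jjaq.
deg(udbw) = 10; N(udbw) = {gnwl, tphl, euzy, sxbr, pguj, uuld, cudu, iqfn, gefo, ytxy}.
G on 21 vertices is 10-regular; Kneser-type, 2-subsets of [7].
Distinct eigenvalues (to 4 d.p.): [10.0, 1.0, -4.0].
−21·(-4) / ((10)−(-4)) = 6 = ϑ(G).
≈ 6.000000000 (to 9 d.p.).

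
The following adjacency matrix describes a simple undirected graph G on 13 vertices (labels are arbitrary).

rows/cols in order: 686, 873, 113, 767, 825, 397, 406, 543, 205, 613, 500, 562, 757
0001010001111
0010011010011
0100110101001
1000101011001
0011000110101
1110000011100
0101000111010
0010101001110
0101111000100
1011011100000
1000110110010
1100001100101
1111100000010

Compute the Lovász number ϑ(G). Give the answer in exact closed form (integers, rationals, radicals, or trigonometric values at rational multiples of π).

Vertex 873 has 6 neighbors: 113, 397, 406, 205, 562, 757.
N(205) = {873, 767, 825, 397, 406, 500}, |N(205)| = 6.
deg(686) = 6; N(686) = {767, 397, 613, 500, 562, 757}.
deg(825) = 6; N(825) = {113, 767, 543, 205, 500, 757}.
6-regular, N=13; SR(13,6,2,3) — a Paley graph.
Distinct eigenvalues (to 6 d.p.): [6.0, 1.302776, -2.302776].
Lovász: ϑ = −13(-sqrt(13)/2 - 1/2)/(6+-(-sqrt(13)/2 - 1/2)) = sqrt(13).
= 3.605551275… (decimal).

sqrt(13)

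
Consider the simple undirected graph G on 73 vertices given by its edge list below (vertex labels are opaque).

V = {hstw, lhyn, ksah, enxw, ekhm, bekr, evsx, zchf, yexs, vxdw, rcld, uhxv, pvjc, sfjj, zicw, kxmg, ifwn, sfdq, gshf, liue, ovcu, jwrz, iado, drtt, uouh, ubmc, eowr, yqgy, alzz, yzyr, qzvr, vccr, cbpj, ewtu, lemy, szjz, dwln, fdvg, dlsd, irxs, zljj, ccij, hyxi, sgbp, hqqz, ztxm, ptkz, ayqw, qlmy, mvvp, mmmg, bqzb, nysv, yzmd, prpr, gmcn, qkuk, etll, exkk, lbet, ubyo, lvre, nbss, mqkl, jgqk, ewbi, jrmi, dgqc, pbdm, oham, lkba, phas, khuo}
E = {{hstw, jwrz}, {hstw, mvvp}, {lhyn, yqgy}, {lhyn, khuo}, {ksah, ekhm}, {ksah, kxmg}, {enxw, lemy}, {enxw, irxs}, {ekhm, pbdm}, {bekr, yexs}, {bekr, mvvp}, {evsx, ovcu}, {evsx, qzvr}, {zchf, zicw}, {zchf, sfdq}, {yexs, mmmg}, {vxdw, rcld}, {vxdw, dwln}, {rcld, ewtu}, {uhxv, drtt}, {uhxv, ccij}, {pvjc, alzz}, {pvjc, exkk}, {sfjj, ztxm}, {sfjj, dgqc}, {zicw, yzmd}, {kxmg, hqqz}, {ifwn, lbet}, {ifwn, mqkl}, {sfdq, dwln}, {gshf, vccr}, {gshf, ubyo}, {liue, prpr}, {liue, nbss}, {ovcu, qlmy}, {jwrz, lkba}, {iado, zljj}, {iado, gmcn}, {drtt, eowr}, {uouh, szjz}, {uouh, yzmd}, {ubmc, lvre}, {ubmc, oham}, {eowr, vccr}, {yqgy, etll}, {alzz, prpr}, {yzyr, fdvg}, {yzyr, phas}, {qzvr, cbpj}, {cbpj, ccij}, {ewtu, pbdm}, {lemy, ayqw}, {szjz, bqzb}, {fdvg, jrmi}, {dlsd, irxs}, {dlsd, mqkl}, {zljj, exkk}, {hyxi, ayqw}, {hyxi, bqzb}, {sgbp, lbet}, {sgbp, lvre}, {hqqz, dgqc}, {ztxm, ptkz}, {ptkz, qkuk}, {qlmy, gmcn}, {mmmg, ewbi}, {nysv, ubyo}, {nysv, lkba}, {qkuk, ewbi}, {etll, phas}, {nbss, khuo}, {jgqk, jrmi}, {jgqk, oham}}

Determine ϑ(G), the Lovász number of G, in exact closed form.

Vertex jwrz has 2 neighbors: hstw, lkba.
deg(yzmd) = 2; N(yzmd) = {zicw, uouh}.
deg(nysv) = 2; N(nysv) = {ubyo, lkba}.
deg(enxw) = 2; N(enxw) = {lemy, irxs}.
2-regular, N=73; this is C_{73}, the 73-cycle.
spec(A) ≈ [2.0, 1.993, 1.97, 1.934, 1.883, 1.818, 1.739, 1.648, 1.544, 1.429, 1.304, 1.169, 1.025, 0.873, 0.715, 0.552, 0.385, 0.215, 0.043, -0.129, -0.3, -0.469, -0.634, -0.795, -0.95, -1.098, -1.237, -1.368, -1.488, -1.598, -1.695, -1.78, -1.852, -1.91, -1.954, -1.983, -1.998] (distinct, 3 d.p.).
−73·(-2*cos(pi/73)) / ((2)−(-2*cos(pi/73))) = 73*cos(pi/73)/(cos(pi/73) + 1) = ϑ(G).
≈ 36.48309 (to 5 d.p.).
Sandwich: α(G)=36 ≤ ϑ(G)=73*cos(pi/73)/(cos(pi/73) + 1) ≤ χ(Ḡ)=37 (both strict).

73*cos(pi/73)/(cos(pi/73) + 1)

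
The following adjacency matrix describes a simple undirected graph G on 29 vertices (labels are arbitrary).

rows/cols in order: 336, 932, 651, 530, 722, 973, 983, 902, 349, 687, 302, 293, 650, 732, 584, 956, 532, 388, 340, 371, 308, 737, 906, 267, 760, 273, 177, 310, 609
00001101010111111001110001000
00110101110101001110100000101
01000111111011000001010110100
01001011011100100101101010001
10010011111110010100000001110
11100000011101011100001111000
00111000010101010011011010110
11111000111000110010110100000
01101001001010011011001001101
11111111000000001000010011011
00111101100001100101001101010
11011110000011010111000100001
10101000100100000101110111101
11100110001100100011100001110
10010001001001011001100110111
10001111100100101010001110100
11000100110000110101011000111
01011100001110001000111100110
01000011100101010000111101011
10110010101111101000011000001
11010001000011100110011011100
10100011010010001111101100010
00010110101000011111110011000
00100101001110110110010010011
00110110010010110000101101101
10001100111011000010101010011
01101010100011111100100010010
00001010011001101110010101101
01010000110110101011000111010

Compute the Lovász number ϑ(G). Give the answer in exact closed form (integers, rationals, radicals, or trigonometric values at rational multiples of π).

Vertex 732 has 14 neighbors: 336, 932, 651, 973, 983, 302, 293, 584, 340, 371, 308, 273, 177, 310.
Vertex 932 has 14 neighbors: 651, 530, 973, 902, 349, 687, 293, 732, 532, 388, 340, 308, 177, 609.
deg(737) = 14; N(737) = {336, 651, 983, 902, 687, 650, 532, 388, 340, 371, 308, 906, 267, 310}.
N(349) = {932, 651, 722, 902, 302, 650, 956, 532, 340, 371, 906, 273, 177, 609}, |N(349)| = 14.
G on 29 vertices is 14-regular; strongly regular (29,14,6,7).
A has 3 distinct eigenvalues ≈ [14.0, 2.192582, -3.192582].
ϑ = −N·λ_min/(λ_max−λ_min) = −29·(-sqrt(29)/2 - 1/2)/(14−(-sqrt(29)/2 - 1/2)) = sqrt(29).
= 5.385164807… (decimal).

sqrt(29)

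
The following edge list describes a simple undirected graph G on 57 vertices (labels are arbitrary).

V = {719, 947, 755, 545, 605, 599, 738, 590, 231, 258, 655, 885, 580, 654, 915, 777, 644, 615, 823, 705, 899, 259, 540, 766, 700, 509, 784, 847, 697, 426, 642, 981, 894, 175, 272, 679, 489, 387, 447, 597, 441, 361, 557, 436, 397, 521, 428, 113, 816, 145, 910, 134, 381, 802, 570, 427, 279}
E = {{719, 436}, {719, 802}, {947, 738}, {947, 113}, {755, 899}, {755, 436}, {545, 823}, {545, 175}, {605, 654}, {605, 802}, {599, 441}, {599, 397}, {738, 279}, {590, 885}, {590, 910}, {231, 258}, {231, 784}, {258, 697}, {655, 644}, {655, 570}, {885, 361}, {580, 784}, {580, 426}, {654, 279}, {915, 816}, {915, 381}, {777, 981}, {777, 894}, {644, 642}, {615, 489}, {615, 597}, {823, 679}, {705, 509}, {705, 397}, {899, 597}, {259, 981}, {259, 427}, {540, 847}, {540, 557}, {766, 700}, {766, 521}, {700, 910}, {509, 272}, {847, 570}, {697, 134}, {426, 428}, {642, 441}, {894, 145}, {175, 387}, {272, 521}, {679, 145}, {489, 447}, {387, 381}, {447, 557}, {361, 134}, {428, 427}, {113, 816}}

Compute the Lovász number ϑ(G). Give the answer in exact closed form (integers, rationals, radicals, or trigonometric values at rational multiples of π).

N(697) = {258, 134}, |N(697)| = 2.
Vertex 436 has 2 neighbors: 719, 755.
deg(258) = 2; N(258) = {231, 697}.
N(134) = {697, 361}, |N(134)| = 2.
Every vertex has degree 2 (N=57); connected 2-regular on 57 ⇒ C_{57}.
A has 29 distinct eigenvalues ≈ [2.0, 1.98786, 1.95159, 1.89163, 1.80871, 1.70384, 1.57828, 1.43357, 1.27145, 1.0939, 0.90307, 0.70128, 0.49097, 0.27471, 0.05511, -0.16516, -0.38342, -0.59703, -0.80339, -1.0, -1.18447, -1.35456, -1.50821, -1.64356, -1.75895, -1.85299, -1.92454, -1.97272, -1.99696].
Lovász: ϑ = −57(-2*cos(pi/57))/(2+-(-1)*2*cos(pi/57)) = 57*cos(pi/57)/(cos(pi/57) + 1).
Numerically 28.478345168.
Lovász sandwich 28 ≤ 57*cos(pi/57)/(cos(pi/57) + 1) ≤ 29: both strict.

57*cos(pi/57)/(cos(pi/57) + 1)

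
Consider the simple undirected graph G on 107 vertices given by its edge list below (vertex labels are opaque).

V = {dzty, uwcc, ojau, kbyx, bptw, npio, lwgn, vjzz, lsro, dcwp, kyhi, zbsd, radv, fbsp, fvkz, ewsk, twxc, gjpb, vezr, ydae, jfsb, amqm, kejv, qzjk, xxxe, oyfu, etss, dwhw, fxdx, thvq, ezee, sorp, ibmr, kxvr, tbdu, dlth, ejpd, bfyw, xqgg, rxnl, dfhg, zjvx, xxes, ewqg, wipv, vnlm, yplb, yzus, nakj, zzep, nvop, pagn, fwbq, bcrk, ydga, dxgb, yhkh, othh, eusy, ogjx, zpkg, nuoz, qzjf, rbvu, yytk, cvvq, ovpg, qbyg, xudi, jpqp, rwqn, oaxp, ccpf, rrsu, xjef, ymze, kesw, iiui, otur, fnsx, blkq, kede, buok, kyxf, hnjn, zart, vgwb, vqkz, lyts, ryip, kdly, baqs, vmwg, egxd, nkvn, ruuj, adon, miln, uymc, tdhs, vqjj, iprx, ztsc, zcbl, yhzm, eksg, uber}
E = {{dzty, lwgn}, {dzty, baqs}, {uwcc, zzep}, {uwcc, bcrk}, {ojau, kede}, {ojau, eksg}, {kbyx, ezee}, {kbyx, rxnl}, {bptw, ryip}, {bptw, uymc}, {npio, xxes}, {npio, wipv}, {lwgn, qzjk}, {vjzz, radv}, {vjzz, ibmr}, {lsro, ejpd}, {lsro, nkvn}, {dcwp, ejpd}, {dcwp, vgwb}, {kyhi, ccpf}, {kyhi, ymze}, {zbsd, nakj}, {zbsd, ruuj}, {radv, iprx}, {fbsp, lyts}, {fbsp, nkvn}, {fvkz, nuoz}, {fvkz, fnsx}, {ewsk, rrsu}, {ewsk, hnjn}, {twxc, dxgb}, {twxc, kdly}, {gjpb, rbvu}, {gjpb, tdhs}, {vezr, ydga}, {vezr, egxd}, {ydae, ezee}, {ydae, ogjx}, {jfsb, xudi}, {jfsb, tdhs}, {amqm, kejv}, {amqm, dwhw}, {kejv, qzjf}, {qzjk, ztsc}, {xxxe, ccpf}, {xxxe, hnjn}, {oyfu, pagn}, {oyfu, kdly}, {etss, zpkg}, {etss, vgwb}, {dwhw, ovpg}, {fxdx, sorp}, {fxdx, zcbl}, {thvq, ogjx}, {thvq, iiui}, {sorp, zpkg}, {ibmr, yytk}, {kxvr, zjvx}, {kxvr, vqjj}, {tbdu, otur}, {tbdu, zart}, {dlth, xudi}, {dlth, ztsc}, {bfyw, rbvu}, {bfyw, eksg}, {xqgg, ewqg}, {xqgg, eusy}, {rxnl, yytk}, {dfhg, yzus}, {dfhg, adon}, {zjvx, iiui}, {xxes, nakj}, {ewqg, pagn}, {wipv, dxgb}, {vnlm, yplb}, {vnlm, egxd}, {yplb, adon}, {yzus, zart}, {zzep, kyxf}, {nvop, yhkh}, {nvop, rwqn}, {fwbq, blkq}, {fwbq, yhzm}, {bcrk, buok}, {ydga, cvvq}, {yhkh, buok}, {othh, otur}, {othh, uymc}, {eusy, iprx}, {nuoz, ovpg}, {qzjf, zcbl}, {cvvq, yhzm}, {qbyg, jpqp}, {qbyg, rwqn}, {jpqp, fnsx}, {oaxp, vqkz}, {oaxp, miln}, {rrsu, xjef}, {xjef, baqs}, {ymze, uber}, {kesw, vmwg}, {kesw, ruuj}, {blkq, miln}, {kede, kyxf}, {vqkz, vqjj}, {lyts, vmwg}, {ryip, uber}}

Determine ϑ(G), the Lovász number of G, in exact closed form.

deg(yplb) = 2; N(yplb) = {vnlm, adon}.
Vertex uwcc has 2 neighbors: zzep, bcrk.
deg(ewqg) = 2; N(ewqg) = {xqgg, pagn}.
Vertex ryip has 2 neighbors: bptw, uber.
G on 107 vertices is 2-regular; a single 107-cycle (edge-transitive).
A has 54 distinct eigenvalues ≈ [2.0, 1.996553, 1.986223, 1.969046, 1.945082, 1.914413, 1.877144, 1.833404, 1.783344, 1.727137, 1.664975, 1.597075, 1.523668, 1.44501, 1.36137, 1.273037, 1.180316, 1.083526, 0.983001, 0.879087, 0.772143, 0.662537, 0.550647, 0.43686, 0.321566, 0.205163, 0.088054, -0.02936, -0.146672, -0.263478, -0.379376, -0.493966, -0.606854, -0.717649, -0.825971, -0.931446, -1.033709, -1.132409, -1.227206, -1.317772, -1.403795, -1.484979, -1.561044, -1.631728, -1.696787, -1.755997, -1.809154, -1.856074, -1.896596, -1.930579, -1.957908, -1.978487, -1.992247, -1.999138].
Lovász (edge-transitive): ϑ = −107·(-2*cos(pi/107))/((2)−(-2*cos(pi/107))) = 107*cos(pi/107)/(cos(pi/107) + 1).
≈ 53.488468 (to 6 d.p.).
53 ≤ 107*cos(pi/107)/(cos(pi/107) + 1) ≤ 54: both strict.

107*cos(pi/107)/(cos(pi/107) + 1)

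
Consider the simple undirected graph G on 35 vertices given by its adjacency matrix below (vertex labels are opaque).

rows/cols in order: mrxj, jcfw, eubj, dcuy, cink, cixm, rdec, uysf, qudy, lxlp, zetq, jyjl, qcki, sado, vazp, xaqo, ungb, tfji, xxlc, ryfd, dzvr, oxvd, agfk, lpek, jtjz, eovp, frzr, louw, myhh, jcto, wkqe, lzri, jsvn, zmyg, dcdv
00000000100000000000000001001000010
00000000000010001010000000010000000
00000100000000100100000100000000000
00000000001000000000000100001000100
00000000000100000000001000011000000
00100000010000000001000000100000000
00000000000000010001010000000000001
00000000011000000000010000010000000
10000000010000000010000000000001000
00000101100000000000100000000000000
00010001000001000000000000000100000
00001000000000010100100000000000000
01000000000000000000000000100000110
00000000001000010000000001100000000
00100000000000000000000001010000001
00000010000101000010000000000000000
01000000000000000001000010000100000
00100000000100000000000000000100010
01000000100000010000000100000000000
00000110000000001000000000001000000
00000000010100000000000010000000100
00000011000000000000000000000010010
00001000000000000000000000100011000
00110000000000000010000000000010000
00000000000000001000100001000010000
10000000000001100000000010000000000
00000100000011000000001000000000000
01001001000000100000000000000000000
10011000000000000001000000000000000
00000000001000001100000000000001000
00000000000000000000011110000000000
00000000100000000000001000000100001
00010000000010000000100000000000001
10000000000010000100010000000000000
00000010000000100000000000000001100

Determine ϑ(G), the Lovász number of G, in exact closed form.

N(xaqo) = {rdec, jyjl, sado, xxlc}, |N(xaqo)| = 4.
N(cink) = {jyjl, agfk, louw, myhh}, |N(cink)| = 4.
Vertex lpek has 4 neighbors: eubj, dcuy, xxlc, wkqe.
Vertex lxlp has 4 neighbors: cixm, uysf, qudy, dzvr.
G on 35 vertices is 4-regular; this is K(7,3), the Kneser graph.
Distinct eigenvalues (to 4 d.p.): [4.0, 2.0, -1.0, -3.0].
λ_max=4, λ_min=-3; ϑ = −35·λ_min/(λ_max−λ_min) = 15.
Numerically 15.0000000.

15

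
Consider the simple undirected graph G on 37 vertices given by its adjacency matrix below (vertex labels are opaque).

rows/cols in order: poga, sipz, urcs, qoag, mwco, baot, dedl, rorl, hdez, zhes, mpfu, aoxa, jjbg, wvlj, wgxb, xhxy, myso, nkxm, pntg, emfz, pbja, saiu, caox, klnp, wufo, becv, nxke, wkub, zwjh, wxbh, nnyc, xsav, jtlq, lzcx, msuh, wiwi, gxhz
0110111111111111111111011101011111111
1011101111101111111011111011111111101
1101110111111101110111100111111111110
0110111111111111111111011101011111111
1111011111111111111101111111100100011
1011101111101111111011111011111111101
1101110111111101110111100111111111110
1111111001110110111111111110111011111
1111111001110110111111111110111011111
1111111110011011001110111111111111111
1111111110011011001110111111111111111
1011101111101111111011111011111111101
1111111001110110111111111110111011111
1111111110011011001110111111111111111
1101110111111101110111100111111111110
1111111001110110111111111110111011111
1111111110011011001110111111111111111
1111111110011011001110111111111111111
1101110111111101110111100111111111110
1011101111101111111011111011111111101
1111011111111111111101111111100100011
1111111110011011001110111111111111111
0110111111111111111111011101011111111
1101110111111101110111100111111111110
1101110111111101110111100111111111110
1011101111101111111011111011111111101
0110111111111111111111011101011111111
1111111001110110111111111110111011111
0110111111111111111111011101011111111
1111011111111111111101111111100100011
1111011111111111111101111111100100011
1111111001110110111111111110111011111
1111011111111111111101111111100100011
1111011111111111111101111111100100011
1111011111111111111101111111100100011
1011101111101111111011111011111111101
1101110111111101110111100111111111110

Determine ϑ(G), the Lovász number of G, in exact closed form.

N(wxbh) = {poga, sipz, urcs, qoag, baot, dedl, rorl, hdez, zhes, mpfu, aoxa, jjbg, wvlj, wgxb, xhxy, myso, nkxm, pntg, emfz, saiu, caox, klnp, wufo, becv, nxke, wkub, zwjh, xsav, wiwi, gxhz}, |N(wxbh)| = 30.
deg(mpfu) = 31; N(mpfu) = {poga, sipz, urcs, qoag, mwco, baot, dedl, rorl, hdez, aoxa, jjbg, wgxb, xhxy, pntg, emfz, pbja, caox, klnp, wufo, becv, nxke, wkub, zwjh, wxbh, nnyc, xsav, jtlq, lzcx, msuh, wiwi, gxhz}.
Vertex xhxy has 31 neighbors: poga, sipz, urcs, qoag, mwco, baot, dedl, zhes, mpfu, aoxa, wvlj, wgxb, myso, nkxm, pntg, emfz, pbja, saiu, caox, klnp, wufo, becv, nxke, zwjh, wxbh, nnyc, jtlq, lzcx, msuh, wiwi, gxhz.
N(becv) = {poga, urcs, qoag, mwco, dedl, rorl, hdez, zhes, mpfu, jjbg, wvlj, wgxb, xhxy, myso, nkxm, pntg, pbja, saiu, caox, klnp, wufo, nxke, wkub, zwjh, wxbh, nnyc, xsav, jtlq, lzcx, msuh, gxhz}, |N(becv)| = 31.
G = K_{7,7,6,6,6,5}: α = 7 = χ(Ḡ), so ϑ = 7.
Numerically 7.0000000.
7 ≤ 7 ≤ 7: collapsed.

7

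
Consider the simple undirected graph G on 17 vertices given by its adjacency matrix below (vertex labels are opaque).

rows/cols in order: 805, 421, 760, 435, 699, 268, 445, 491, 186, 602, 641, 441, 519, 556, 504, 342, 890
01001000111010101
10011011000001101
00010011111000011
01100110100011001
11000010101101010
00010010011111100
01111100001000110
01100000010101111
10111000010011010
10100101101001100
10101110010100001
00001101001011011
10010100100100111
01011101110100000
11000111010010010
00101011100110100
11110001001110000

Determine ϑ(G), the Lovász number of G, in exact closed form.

Vertex 421 has 8 neighbors: 805, 435, 699, 445, 491, 556, 504, 890.
deg(491) = 8; N(491) = {421, 760, 602, 441, 556, 504, 342, 890}.
N(805) = {421, 699, 186, 602, 641, 519, 504, 890}, |N(805)| = 8.
deg(504) = 8; N(504) = {805, 421, 268, 445, 491, 602, 519, 342}.
17-vertex 8-regular graph: Paley(17): SR with (k,λ,μ)=(8,3,4).
The 3 distinct eigenvalues: [8.0, 1.5616, -2.5616].
Lovász (edge-transitive): ϑ = −17·(-sqrt(17)/2 - 1/2)/((8)−(-sqrt(17)/2 - 1/2)) = sqrt(17).
= 4.1231… (decimal).

sqrt(17)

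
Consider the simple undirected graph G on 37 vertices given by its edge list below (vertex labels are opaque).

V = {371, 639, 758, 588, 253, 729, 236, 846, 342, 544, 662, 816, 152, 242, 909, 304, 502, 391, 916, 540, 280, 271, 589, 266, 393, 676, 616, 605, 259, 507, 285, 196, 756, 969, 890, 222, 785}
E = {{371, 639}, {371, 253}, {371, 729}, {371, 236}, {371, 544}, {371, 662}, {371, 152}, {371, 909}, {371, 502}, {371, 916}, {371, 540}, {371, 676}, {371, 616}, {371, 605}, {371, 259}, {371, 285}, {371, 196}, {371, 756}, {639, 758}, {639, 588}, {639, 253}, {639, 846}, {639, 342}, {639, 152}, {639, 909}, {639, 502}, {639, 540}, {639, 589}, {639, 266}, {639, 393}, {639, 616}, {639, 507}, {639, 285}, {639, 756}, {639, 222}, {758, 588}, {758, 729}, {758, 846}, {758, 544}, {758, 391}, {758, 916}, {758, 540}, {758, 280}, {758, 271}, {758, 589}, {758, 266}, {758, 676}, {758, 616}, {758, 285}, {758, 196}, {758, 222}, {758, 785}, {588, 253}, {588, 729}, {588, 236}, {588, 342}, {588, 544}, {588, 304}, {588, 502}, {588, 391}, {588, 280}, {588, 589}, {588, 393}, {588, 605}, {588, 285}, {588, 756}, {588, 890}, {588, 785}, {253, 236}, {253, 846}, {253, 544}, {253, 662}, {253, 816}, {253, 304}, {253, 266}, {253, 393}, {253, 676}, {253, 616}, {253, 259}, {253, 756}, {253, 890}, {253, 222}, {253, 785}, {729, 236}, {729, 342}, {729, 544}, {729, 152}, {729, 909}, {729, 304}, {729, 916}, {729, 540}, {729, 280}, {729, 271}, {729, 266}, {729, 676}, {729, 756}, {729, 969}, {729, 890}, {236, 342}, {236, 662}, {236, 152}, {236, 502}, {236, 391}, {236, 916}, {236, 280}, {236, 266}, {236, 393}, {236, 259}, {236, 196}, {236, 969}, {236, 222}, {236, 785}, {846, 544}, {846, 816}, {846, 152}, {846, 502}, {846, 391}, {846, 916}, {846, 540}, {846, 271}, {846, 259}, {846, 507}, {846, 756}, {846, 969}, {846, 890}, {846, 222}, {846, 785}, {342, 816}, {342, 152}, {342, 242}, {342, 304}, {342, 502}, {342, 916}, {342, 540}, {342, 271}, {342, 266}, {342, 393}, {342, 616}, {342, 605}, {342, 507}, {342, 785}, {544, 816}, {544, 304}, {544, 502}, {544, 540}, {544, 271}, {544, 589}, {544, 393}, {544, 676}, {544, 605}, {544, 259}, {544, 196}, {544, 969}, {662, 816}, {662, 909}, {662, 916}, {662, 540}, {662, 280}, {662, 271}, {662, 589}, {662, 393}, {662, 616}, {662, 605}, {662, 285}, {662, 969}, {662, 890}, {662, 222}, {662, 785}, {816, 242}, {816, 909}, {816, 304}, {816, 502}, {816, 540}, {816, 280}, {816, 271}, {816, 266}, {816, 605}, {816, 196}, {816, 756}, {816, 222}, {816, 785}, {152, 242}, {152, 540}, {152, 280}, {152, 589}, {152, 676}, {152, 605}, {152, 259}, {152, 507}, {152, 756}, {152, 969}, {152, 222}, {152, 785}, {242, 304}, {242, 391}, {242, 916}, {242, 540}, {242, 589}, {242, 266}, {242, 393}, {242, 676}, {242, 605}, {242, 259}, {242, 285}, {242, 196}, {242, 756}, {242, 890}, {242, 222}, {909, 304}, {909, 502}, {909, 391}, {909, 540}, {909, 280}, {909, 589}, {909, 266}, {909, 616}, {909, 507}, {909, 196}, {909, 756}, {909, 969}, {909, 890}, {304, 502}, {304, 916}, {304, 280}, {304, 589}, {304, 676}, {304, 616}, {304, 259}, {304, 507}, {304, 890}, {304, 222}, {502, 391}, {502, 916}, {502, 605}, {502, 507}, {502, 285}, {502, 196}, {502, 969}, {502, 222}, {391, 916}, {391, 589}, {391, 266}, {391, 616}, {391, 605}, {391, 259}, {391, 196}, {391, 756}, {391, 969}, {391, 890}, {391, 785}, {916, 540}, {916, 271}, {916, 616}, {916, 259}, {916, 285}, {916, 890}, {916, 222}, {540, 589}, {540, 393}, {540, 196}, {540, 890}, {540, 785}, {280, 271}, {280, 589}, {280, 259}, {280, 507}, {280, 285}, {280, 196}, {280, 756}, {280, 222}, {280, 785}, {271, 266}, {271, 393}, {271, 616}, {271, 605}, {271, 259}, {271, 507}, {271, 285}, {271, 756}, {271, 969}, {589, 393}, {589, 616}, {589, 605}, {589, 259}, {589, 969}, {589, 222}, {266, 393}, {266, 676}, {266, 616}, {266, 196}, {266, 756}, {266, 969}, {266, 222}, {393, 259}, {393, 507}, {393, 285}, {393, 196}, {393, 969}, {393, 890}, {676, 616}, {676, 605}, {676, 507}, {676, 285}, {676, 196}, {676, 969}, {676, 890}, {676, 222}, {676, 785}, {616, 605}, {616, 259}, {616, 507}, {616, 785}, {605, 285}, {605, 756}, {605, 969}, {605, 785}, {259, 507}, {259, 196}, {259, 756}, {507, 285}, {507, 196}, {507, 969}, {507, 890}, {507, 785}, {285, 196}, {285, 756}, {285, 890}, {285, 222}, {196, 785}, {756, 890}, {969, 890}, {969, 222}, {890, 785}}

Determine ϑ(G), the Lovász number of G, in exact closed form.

Vertex 152 has 18 neighbors: 371, 639, 729, 236, 846, 342, 242, 540, 280, 589, 676, 605, 259, 507, 756, 969, 222, 785.
deg(729) = 18; N(729) = {371, 758, 588, 236, 342, 544, 152, 909, 304, 916, 540, 280, 271, 266, 676, 756, 969, 890}.
Vertex 816 has 18 neighbors: 253, 846, 342, 544, 662, 242, 909, 304, 502, 540, 280, 271, 266, 605, 196, 756, 222, 785.
Vertex 785 has 18 neighbors: 758, 588, 253, 236, 846, 342, 662, 816, 152, 391, 540, 280, 676, 616, 605, 507, 196, 890.
deg(v) = 18 for all v (|V|=37); strongly regular (37,18,8,9).
The 3 distinct eigenvalues: [18.0, 2.54138, -3.54138].
With N=37: ϑ(G) = 37·(-(-sqrt(37)/2 - 1/2))/(18−(-sqrt(37)/2 - 1/2)) = sqrt(37).
Numerically 6.082763.

sqrt(37)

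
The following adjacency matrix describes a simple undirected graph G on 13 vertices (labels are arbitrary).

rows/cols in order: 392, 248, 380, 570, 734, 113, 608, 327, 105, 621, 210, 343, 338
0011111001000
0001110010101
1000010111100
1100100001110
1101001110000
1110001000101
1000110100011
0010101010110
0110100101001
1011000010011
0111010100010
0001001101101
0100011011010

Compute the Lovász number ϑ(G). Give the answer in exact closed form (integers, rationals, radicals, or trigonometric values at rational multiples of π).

N(248) = {570, 734, 113, 105, 210, 338}, |N(248)| = 6.
deg(380) = 6; N(380) = {392, 113, 327, 105, 621, 210}.
Vertex 621 has 6 neighbors: 392, 380, 570, 105, 343, 338.
N(210) = {248, 380, 570, 113, 327, 343}, |N(210)| = 6.
G on 13 vertices is 6-regular; strongly regular (13,6,2,3).
A has 3 distinct eigenvalues ≈ [6.0, 1.303, -2.303].
−13·(-sqrt(13)/2 - 1/2) / ((6)−(-sqrt(13)/2 - 1/2)) = sqrt(13) = ϑ(G).
≈ 3.6056 (to 4 d.p.).

sqrt(13)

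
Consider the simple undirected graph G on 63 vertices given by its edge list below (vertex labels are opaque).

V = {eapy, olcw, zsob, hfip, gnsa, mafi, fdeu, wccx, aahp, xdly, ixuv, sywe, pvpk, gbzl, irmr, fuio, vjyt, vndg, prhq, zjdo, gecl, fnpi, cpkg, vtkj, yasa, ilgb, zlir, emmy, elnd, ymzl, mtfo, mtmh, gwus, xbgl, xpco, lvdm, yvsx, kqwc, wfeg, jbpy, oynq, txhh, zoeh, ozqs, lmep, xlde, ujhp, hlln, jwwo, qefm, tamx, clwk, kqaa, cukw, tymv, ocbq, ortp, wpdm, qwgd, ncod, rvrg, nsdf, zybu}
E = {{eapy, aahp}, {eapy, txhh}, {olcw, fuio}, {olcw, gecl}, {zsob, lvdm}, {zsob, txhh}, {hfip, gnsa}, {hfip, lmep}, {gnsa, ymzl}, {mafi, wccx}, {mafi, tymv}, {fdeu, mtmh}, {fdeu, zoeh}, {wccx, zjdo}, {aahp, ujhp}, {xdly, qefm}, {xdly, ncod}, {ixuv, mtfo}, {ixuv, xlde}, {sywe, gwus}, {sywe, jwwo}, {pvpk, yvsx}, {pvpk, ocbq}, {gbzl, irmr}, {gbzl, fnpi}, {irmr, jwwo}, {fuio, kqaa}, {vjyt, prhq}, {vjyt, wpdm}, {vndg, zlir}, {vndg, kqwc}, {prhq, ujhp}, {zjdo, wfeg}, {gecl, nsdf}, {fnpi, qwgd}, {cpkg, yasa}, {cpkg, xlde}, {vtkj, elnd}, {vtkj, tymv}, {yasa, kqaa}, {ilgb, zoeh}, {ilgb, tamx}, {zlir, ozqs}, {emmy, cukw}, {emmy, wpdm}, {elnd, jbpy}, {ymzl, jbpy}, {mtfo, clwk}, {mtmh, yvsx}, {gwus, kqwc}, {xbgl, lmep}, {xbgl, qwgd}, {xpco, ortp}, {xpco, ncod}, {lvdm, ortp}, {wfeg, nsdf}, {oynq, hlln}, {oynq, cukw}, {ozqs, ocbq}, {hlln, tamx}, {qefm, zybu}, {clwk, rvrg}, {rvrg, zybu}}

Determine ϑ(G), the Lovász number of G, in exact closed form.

N(zoeh) = {fdeu, ilgb}, |N(zoeh)| = 2.
Vertex emmy has 2 neighbors: cukw, wpdm.
Vertex vtkj has 2 neighbors: elnd, tymv.
deg(cpkg) = 2; N(cpkg) = {yasa, xlde}.
2-regular, N=63; connected 2-regular on 63 ⇒ C_{63}.
Distinct eigenvalues (to 4 d.p.): [2.0, 1.9901, 1.9603, 1.9111, 1.843, 1.7564, 1.6525, 1.5321, 1.3965, 1.247, 1.0851, 0.9124, 0.7307, 0.5417, 0.3473, 0.1495, -0.0499, -0.2487, -0.445, -0.637, -0.8226, -1.0, -1.1675, -1.3234, -1.4661, -1.5943, -1.7066, -1.8019, -1.8794, -1.9382, -1.9777, -1.9975].
−63·(-2*cos(pi/63)) / ((2)−(-2*cos(pi/63))) = 63*cos(pi/63)/(cos(pi/63) + 1) = ϑ(G).
Numerically 31.480409.
α=31, χ(Ḡ)=32; ϑ=63*cos(pi/63)/(cos(pi/63) + 1) lies between (both strict).

63*cos(pi/63)/(cos(pi/63) + 1)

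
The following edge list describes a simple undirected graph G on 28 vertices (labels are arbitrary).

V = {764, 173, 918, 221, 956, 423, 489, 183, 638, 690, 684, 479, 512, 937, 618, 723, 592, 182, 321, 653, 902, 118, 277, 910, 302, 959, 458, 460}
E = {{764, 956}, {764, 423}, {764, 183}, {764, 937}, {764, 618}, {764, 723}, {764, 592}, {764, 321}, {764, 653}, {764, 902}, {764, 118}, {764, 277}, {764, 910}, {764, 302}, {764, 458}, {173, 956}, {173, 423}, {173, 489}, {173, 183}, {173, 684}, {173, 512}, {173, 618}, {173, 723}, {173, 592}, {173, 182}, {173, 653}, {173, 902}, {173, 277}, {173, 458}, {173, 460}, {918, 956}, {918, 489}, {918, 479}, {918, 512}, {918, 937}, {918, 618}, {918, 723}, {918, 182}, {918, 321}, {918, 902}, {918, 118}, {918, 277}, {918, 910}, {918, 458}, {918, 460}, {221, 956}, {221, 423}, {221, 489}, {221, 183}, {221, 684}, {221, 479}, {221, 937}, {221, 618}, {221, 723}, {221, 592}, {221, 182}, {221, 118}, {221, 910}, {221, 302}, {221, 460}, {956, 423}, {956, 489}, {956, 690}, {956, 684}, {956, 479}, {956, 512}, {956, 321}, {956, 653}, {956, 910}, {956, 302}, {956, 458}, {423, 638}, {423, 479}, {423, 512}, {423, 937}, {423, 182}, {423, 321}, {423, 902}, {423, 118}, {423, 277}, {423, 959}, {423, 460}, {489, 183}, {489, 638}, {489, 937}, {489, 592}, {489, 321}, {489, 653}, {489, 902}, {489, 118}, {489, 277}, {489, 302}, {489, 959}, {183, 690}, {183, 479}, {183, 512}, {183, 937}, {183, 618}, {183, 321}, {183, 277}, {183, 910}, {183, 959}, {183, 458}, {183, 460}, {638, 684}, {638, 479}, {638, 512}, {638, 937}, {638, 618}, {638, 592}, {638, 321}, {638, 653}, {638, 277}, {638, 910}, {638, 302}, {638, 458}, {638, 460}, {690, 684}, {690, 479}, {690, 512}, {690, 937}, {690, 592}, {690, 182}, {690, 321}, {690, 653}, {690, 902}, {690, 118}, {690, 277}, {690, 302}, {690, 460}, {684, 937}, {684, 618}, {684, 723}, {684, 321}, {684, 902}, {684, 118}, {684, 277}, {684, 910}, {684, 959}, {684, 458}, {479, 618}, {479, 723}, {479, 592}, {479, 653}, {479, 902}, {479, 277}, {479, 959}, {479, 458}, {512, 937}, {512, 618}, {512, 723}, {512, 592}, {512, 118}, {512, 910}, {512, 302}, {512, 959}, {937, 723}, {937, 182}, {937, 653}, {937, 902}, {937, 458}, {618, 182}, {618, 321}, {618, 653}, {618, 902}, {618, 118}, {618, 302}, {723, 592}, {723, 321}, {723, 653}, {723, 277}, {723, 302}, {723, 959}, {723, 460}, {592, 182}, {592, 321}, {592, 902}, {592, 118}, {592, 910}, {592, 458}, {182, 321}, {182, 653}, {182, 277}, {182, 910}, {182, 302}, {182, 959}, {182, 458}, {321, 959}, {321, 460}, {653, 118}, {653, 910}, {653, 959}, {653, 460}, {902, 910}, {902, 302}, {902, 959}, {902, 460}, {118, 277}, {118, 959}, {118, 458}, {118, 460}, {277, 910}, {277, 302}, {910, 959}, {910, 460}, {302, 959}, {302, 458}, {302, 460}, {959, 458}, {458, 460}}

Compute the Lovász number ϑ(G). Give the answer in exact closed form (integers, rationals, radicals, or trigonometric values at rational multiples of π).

7

N(592) = {764, 173, 221, 489, 638, 690, 479, 512, 723, 182, 321, 902, 118, 910, 458}, |N(592)| = 15.
N(910) = {764, 918, 221, 956, 183, 638, 684, 512, 592, 182, 653, 902, 277, 959, 460}, |N(910)| = 15.
N(321) = {764, 918, 956, 423, 489, 183, 638, 690, 684, 618, 723, 592, 182, 959, 460}, |N(321)| = 15.
Vertex 221 has 15 neighbors: 956, 423, 489, 183, 684, 479, 937, 618, 723, 592, 182, 118, 910, 302, 460.
deg(v) = 15 for all v (|V|=28); Kneser K(8,2) on C(8,2)=28 vertices.
The 3 distinct eigenvalues: [15.0, 1.0, -5.0].
λ_max=15, λ_min=-5; ϑ = −28·λ_min/(λ_max−λ_min) = 7.
≈ 7.0000000 (to 7 d.p.).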